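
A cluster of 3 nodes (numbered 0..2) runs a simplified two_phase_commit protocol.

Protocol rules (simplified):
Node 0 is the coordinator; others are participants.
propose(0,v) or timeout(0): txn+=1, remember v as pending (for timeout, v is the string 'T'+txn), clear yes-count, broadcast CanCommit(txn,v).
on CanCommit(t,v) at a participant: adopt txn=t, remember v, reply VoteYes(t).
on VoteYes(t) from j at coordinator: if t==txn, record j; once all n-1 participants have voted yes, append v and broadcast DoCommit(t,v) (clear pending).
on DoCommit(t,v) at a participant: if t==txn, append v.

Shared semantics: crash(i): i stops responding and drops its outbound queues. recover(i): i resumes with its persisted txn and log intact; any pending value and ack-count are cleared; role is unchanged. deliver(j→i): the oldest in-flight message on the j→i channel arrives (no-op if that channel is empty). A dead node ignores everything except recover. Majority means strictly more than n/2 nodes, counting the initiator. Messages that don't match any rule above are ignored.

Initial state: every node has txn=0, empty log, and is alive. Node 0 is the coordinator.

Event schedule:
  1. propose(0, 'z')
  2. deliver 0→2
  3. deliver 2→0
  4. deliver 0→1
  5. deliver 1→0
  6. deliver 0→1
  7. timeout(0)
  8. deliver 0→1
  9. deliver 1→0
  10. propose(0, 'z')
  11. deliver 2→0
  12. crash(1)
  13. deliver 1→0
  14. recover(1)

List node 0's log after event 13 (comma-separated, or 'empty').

after 1 — propose(0,'z'): n0:coor/t1/[-]
after 2 — deliver 0→2: n2:part/t1/[-]
after 3 — deliver 2→0: ·
after 4 — deliver 0→1: n1:part/t1/[-]
after 5 — deliver 1→0: n0:coor/t1/[z]
after 6 — deliver 0→1: n1:part/t1/[z]
after 7 — timeout(0): n0:coor/t2/[z]
after 8 — deliver 0→1: n1:part/t2/[z]
after 9 — deliver 1→0: ·
after 10 — propose(0,'z'): n0:coor/t3/[z]
after 11 — deliver 2→0: ·
after 12 — crash(1): n1:✗part/t2/[z]
after 13 — deliver 1→0: ·

z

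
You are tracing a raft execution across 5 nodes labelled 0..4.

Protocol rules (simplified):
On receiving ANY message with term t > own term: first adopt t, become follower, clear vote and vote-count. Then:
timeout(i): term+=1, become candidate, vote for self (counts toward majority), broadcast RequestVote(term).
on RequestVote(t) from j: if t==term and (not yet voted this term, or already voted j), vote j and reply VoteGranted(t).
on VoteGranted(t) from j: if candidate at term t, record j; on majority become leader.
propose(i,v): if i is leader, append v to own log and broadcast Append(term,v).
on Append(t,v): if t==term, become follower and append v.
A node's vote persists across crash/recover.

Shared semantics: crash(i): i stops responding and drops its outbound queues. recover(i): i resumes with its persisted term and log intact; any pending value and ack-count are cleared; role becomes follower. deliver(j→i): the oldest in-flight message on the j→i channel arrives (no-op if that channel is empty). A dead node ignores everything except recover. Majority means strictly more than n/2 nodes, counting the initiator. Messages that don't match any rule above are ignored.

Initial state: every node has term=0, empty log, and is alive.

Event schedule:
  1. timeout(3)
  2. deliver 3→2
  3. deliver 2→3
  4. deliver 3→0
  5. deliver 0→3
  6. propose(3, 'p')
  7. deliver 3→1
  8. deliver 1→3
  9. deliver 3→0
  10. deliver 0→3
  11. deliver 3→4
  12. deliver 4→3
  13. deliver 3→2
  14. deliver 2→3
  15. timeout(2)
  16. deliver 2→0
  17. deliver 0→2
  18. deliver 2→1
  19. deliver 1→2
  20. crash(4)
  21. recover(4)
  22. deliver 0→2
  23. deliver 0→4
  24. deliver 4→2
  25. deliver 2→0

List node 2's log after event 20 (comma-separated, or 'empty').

p

1. timeout(3):  <3:cand t1 ->
2. deliver 3→2:  <2:foll t1 ->
3. deliver 2→3:  nop
4. deliver 3→0:  <0:foll t1 ->
5. deliver 0→3:  <3:lead t1 ->
6. propose(3,'p'):  <3:lead t1 p>
7. deliver 3→1:  <1:foll t1 ->
8. deliver 1→3:  nop
9. deliver 3→0:  <0:foll t1 p>
10. deliver 0→3:  nop
11. deliver 3→4:  <4:foll t1 ->
12. deliver 4→3:  nop
13. deliver 3→2:  <2:foll t1 p>
14. deliver 2→3:  nop
15. timeout(2):  <2:cand t2 p>
16. deliver 2→0:  <0:foll t2 p>
17. deliver 0→2:  nop
18. deliver 2→1:  <1:foll t2 ->
19. deliver 1→2:  <2:lead t2 p>
20. crash(4):  <4:✗foll t1 ->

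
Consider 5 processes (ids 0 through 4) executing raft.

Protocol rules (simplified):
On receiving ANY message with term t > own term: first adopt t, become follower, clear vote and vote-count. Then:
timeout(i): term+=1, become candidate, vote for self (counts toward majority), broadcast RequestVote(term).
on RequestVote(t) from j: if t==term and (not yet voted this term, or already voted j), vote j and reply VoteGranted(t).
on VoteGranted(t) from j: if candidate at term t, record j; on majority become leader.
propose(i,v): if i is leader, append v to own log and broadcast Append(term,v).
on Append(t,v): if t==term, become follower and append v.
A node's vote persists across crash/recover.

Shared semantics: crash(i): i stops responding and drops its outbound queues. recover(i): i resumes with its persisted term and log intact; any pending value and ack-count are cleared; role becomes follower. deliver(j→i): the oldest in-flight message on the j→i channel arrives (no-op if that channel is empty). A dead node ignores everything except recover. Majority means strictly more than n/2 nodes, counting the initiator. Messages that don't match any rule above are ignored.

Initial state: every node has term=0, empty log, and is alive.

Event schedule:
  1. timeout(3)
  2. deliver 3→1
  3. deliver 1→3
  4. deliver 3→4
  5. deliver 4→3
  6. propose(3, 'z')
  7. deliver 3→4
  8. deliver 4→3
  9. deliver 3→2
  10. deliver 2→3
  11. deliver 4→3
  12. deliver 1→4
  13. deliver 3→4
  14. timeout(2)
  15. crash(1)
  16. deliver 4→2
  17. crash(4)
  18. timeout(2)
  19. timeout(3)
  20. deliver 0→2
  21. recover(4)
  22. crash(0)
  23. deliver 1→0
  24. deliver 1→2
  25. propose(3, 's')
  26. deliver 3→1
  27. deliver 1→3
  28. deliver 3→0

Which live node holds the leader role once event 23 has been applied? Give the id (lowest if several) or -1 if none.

-1

after 1 — timeout(3): n3:cand/t1/[-]
after 2 — deliver 3→1: n1:foll/t1/[-]
after 3 — deliver 1→3: ·
after 4 — deliver 3→4: n4:foll/t1/[-]
after 5 — deliver 4→3: n3:lead/t1/[-]
after 6 — propose(3,'z'): n3:lead/t1/[z]
after 7 — deliver 3→4: n4:foll/t1/[z]
after 8 — deliver 4→3: ·
after 9 — deliver 3→2: n2:foll/t1/[-]
after 10 — deliver 2→3: ·
after 11 — deliver 4→3: ·
after 12 — deliver 1→4: ·
after 13 — deliver 3→4: ·
after 14 — timeout(2): n2:cand/t2/[-]
after 15 — crash(1): n1:✗foll/t1/[-]
after 16 — deliver 4→2: ·
after 17 — crash(4): n4:✗foll/t1/[z]
after 18 — timeout(2): n2:cand/t3/[-]
after 19 — timeout(3): n3:cand/t2/[z]
after 20 — deliver 0→2: ·
after 21 — recover(4): n4:foll/t1/[z]
after 22 — crash(0): n0:✗foll/t0/[-]
after 23 — deliver 1→0: ·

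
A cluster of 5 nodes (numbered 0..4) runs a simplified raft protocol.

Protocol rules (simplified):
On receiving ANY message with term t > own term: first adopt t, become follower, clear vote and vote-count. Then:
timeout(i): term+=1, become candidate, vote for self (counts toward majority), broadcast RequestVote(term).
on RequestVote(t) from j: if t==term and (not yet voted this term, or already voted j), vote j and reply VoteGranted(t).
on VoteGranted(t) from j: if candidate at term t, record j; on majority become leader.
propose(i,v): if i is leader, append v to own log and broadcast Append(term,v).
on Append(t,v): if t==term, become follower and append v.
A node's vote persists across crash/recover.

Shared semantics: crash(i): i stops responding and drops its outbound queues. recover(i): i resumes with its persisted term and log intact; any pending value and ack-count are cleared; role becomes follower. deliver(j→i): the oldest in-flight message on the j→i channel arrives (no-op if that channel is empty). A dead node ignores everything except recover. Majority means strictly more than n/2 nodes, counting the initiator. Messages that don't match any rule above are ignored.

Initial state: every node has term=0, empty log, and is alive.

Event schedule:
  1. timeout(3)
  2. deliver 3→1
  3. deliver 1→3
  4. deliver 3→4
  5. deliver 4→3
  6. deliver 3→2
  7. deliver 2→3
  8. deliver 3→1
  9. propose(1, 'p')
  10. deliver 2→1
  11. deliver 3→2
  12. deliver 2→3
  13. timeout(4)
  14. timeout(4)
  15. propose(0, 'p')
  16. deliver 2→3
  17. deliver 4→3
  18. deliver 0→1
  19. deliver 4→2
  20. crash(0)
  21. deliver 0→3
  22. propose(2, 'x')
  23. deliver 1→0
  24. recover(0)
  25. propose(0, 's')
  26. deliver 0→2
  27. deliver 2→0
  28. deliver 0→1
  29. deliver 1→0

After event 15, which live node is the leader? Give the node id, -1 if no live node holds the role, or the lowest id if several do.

3

1. timeout(3):  <3:cand t1 ->
2. deliver 3→1:  <1:foll t1 ->
3. deliver 1→3:  nop
4. deliver 3→4:  <4:foll t1 ->
5. deliver 4→3:  <3:lead t1 ->
6. deliver 3→2:  <2:foll t1 ->
7. deliver 2→3:  nop
8. deliver 3→1:  nop
9. propose(1,'p'):  nop
10. deliver 2→1:  nop
11. deliver 3→2:  nop
12. deliver 2→3:  nop
13. timeout(4):  <4:cand t2 ->
14. timeout(4):  <4:cand t3 ->
15. propose(0,'p'):  nop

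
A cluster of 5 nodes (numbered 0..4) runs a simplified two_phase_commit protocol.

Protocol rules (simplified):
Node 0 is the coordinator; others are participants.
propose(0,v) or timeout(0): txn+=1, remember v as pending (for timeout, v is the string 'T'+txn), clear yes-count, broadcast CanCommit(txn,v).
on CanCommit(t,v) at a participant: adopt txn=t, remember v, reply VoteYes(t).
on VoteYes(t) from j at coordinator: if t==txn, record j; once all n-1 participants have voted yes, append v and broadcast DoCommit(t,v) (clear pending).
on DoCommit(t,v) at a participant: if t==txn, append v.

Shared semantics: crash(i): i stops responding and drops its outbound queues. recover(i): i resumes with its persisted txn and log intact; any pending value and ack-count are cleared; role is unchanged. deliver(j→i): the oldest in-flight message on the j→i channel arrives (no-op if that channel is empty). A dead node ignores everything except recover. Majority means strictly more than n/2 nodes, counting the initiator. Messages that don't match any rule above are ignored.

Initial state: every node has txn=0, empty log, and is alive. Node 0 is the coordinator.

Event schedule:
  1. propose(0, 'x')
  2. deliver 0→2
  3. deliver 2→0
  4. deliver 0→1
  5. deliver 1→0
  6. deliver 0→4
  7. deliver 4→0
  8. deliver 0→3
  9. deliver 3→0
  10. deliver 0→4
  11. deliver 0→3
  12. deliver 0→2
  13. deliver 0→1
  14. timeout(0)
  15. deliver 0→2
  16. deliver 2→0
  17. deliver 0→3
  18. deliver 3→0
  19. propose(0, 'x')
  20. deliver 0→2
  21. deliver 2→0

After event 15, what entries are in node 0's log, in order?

[1] propose(0,'x') → N0(coor t1 [-])
[2] deliver 0→2 → N2(part t1 [-])
[3] deliver 2→0 → ∅
[4] deliver 0→1 → N1(part t1 [-])
[5] deliver 1→0 → ∅
[6] deliver 0→4 → N4(part t1 [-])
[7] deliver 4→0 → ∅
[8] deliver 0→3 → N3(part t1 [-])
[9] deliver 3→0 → N0(coor t1 [x])
[10] deliver 0→4 → N4(part t1 [x])
[11] deliver 0→3 → N3(part t1 [x])
[12] deliver 0→2 → N2(part t1 [x])
[13] deliver 0→1 → N1(part t1 [x])
[14] timeout(0) → N0(coor t2 [x])
[15] deliver 0→2 → N2(part t2 [x])

x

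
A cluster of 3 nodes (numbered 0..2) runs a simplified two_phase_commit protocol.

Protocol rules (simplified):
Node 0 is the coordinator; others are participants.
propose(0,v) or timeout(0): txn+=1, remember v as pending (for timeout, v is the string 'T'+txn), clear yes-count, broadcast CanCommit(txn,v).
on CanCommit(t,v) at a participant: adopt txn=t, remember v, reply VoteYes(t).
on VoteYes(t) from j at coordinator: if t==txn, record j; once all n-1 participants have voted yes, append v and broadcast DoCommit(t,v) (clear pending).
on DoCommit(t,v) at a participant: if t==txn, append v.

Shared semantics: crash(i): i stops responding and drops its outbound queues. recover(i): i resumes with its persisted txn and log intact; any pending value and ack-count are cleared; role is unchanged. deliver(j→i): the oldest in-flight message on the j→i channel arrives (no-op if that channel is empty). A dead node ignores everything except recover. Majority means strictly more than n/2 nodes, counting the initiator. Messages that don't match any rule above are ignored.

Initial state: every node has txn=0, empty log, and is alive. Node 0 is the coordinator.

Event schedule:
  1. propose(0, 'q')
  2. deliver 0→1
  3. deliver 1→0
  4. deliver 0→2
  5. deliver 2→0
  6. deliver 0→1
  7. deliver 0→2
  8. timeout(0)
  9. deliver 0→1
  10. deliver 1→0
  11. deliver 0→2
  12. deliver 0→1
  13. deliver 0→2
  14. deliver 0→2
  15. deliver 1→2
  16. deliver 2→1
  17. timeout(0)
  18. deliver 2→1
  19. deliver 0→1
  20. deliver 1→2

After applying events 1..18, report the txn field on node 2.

step 1 propose(0,'q'): 0={coor,t=1,log=-}
step 2 deliver 0→1: 1={part,t=1,log=-}
step 3 deliver 1→0: —
step 4 deliver 0→2: 2={part,t=1,log=-}
step 5 deliver 2→0: 0={coor,t=1,log=q}
step 6 deliver 0→1: 1={part,t=1,log=q}
step 7 deliver 0→2: 2={part,t=1,log=q}
step 8 timeout(0): 0={coor,t=2,log=q}
step 9 deliver 0→1: 1={part,t=2,log=q}
step 10 deliver 1→0: —
step 11 deliver 0→2: 2={part,t=2,log=q}
step 12 deliver 0→1: —
step 13 deliver 0→2: —
step 14 deliver 0→2: —
step 15 deliver 1→2: —
step 16 deliver 2→1: —
step 17 timeout(0): 0={coor,t=3,log=q}
step 18 deliver 2→1: —

2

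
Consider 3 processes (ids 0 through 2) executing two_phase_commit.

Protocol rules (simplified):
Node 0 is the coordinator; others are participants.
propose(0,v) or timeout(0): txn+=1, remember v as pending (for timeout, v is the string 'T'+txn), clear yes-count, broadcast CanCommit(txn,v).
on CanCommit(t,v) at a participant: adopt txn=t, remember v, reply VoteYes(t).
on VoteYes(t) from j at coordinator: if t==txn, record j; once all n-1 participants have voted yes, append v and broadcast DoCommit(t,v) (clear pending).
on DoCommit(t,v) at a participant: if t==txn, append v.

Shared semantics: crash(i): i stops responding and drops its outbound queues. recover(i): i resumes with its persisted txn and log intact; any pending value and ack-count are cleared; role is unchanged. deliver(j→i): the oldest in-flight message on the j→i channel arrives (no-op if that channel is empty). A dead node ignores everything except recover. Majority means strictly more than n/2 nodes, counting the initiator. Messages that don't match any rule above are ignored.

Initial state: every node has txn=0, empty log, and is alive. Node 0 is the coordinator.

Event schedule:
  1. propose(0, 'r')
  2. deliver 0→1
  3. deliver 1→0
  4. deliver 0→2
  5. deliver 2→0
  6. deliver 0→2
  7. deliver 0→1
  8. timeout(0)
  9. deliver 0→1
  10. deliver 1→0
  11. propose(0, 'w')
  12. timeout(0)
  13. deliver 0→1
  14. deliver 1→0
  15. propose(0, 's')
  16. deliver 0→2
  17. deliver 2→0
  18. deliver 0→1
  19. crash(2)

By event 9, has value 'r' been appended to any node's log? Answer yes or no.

[1] propose(0,'r') → N0(coor t1 [-])
[2] deliver 0→1 → N1(part t1 [-])
[3] deliver 1→0 → ∅
[4] deliver 0→2 → N2(part t1 [-])
[5] deliver 2→0 → N0(coor t1 [r])
[6] deliver 0→2 → N2(part t1 [r])
[7] deliver 0→1 → N1(part t1 [r])
[8] timeout(0) → N0(coor t2 [r])
[9] deliver 0→1 → N1(part t2 [r])

yes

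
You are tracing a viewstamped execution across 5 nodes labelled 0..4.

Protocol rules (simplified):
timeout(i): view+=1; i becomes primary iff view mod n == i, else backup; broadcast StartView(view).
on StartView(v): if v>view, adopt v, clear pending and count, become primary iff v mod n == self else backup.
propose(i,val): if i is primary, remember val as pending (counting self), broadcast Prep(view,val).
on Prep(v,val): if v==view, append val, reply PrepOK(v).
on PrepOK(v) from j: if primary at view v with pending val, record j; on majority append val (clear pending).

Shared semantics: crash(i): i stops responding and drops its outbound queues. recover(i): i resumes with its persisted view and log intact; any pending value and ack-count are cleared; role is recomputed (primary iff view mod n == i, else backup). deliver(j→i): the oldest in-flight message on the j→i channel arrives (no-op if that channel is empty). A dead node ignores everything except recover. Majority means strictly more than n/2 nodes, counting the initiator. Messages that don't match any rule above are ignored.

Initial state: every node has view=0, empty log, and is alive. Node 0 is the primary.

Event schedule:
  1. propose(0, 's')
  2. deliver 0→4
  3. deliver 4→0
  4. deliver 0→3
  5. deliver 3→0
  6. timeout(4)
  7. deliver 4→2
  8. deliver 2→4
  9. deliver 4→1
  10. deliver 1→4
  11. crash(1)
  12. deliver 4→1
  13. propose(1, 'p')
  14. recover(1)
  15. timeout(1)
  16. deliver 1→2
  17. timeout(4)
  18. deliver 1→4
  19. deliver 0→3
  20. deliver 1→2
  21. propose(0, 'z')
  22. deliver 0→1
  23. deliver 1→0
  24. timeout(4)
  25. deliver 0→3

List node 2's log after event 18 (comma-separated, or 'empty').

empty

after 1 — propose(0,'s'): ·
after 2 — deliver 0→4: n4:back/v0/[s]
after 3 — deliver 4→0: ·
after 4 — deliver 0→3: n3:back/v0/[s]
after 5 — deliver 3→0: n0:prim/v0/[s]
after 6 — timeout(4): n4:back/v1/[s]
after 7 — deliver 4→2: n2:back/v1/[-]
after 8 — deliver 2→4: ·
after 9 — deliver 4→1: n1:prim/v1/[-]
after 10 — deliver 1→4: ·
after 11 — crash(1): n1:✗prim/v1/[-]
after 12 — deliver 4→1: ·
after 13 — propose(1,'p'): ·
after 14 — recover(1): n1:prim/v1/[-]
after 15 — timeout(1): n1:back/v2/[-]
after 16 — deliver 1→2: n2:prim/v2/[-]
after 17 — timeout(4): n4:back/v2/[s]
after 18 — deliver 1→4: ·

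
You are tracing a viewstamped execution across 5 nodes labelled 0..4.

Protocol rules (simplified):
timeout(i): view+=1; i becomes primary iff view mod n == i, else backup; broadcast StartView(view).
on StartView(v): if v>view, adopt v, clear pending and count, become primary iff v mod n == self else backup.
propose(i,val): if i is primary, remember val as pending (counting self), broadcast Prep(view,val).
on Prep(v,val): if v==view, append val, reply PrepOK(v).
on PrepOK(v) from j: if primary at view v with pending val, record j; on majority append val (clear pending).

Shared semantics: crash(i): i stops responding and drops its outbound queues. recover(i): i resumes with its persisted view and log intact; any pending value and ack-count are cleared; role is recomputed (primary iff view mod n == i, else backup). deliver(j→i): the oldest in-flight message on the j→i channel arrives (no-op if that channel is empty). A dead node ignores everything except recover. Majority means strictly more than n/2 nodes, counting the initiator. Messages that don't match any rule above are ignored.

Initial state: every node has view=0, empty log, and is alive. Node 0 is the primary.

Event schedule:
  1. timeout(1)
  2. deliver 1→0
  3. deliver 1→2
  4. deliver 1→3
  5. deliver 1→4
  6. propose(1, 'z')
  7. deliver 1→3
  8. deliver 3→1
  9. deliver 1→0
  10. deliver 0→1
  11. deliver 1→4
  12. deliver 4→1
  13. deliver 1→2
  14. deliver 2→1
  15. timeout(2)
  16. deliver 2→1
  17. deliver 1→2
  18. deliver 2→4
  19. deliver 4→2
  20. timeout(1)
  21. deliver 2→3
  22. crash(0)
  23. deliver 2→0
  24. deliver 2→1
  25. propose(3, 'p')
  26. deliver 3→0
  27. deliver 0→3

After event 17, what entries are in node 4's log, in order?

step 1 timeout(1): 1={prim,v=1,log=-}
step 2 deliver 1→0: 0={back,v=1,log=-}
step 3 deliver 1→2: 2={back,v=1,log=-}
step 4 deliver 1→3: 3={back,v=1,log=-}
step 5 deliver 1→4: 4={back,v=1,log=-}
step 6 propose(1,'z'): —
step 7 deliver 1→3: 3={back,v=1,log=z}
step 8 deliver 3→1: —
step 9 deliver 1→0: 0={back,v=1,log=z}
step 10 deliver 0→1: 1={prim,v=1,log=z}
step 11 deliver 1→4: 4={back,v=1,log=z}
step 12 deliver 4→1: —
step 13 deliver 1→2: 2={back,v=1,log=z}
step 14 deliver 2→1: —
step 15 timeout(2): 2={prim,v=2,log=z}
step 16 deliver 2→1: 1={back,v=2,log=z}
step 17 deliver 1→2: —

z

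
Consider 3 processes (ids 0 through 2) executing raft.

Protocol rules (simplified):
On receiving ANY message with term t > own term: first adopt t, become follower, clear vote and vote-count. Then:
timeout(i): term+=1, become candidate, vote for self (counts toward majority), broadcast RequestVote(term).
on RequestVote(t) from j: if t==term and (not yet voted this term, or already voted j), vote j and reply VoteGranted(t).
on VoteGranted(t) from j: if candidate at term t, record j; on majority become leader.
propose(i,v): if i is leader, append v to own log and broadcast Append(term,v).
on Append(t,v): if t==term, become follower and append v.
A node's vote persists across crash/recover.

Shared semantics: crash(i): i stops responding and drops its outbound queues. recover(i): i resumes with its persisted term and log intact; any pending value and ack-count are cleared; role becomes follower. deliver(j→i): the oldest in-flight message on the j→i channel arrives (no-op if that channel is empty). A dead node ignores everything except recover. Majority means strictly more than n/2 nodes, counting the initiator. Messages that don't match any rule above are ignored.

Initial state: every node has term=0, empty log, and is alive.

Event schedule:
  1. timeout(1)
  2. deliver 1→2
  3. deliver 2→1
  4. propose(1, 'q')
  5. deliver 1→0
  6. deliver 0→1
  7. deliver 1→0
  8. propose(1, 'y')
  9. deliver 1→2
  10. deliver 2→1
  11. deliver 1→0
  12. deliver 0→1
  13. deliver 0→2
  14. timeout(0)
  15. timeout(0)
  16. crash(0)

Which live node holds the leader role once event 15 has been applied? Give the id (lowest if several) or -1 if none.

e1 timeout(1): 1[cand,t=1,-]
e2 deliver 1→2: 2[foll,t=1,-]
e3 deliver 2→1: 1[lead,t=1,-]
e4 propose(1,'q'): 1[lead,t=1,q]
e5 deliver 1→0: 0[foll,t=1,-]
e6 deliver 0→1: ·
e7 deliver 1→0: 0[foll,t=1,q]
e8 propose(1,'y'): 1[lead,t=1,q,y]
e9 deliver 1→2: 2[foll,t=1,q]
e10 deliver 2→1: ·
e11 deliver 1→0: 0[foll,t=1,q,y]
e12 deliver 0→1: ·
e13 deliver 0→2: ·
e14 timeout(0): 0[cand,t=2,q,y]
e15 timeout(0): 0[cand,t=3,q,y]

1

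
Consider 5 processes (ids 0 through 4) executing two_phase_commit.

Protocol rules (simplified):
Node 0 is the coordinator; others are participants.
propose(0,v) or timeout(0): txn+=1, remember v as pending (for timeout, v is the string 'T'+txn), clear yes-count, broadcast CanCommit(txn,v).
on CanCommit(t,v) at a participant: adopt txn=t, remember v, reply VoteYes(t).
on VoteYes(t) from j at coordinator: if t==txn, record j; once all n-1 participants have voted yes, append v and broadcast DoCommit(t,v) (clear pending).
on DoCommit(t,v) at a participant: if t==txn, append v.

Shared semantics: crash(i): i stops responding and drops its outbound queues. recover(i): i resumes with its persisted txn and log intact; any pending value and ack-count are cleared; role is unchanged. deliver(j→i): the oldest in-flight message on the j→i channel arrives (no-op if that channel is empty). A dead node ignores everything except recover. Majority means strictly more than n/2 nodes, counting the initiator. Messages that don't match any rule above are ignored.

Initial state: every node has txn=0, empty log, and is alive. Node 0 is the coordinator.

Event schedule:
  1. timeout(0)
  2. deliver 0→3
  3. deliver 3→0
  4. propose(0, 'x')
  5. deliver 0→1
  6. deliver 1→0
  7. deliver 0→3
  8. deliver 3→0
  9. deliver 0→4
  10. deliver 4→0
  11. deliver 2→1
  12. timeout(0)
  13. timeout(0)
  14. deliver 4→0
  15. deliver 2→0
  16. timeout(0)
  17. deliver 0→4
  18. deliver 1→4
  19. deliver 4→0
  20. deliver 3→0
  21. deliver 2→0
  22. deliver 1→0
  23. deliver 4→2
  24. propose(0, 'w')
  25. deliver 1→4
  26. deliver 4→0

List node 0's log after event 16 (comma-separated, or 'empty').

empty

e1 timeout(0): 0[coor,t=1,-]
e2 deliver 0→3: 3[part,t=1,-]
e3 deliver 3→0: ·
e4 propose(0,'x'): 0[coor,t=2,-]
e5 deliver 0→1: 1[part,t=1,-]
e6 deliver 1→0: ·
e7 deliver 0→3: 3[part,t=2,-]
e8 deliver 3→0: ·
e9 deliver 0→4: 4[part,t=1,-]
e10 deliver 4→0: ·
e11 deliver 2→1: ·
e12 timeout(0): 0[coor,t=3,-]
e13 timeout(0): 0[coor,t=4,-]
e14 deliver 4→0: ·
e15 deliver 2→0: ·
e16 timeout(0): 0[coor,t=5,-]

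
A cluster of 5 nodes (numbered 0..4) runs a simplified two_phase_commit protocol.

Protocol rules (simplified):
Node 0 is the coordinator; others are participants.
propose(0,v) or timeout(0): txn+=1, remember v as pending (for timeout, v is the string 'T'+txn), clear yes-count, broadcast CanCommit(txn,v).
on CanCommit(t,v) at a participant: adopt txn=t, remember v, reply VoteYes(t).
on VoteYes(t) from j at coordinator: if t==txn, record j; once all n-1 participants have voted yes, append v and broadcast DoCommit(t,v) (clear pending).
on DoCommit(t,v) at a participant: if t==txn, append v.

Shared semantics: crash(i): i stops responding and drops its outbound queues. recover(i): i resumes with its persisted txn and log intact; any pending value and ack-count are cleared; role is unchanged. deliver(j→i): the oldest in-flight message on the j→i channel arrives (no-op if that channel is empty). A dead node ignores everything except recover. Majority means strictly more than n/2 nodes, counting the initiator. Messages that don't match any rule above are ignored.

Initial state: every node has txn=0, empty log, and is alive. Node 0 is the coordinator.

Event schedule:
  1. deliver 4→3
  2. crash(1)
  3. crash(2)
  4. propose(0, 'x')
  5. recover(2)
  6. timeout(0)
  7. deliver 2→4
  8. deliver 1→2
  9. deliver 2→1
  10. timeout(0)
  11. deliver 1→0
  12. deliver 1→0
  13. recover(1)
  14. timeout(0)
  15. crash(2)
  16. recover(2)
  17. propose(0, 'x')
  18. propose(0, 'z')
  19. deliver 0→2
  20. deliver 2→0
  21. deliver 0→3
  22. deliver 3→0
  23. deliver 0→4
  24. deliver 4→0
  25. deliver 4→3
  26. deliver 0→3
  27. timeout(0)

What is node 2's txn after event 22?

1

[1] deliver 4→3 → ∅
[2] crash(1) → N1(✗part t0 [-])
[3] crash(2) → N2(✗part t0 [-])
[4] propose(0,'x') → N0(coor t1 [-])
[5] recover(2) → N2(part t0 [-])
[6] timeout(0) → N0(coor t2 [-])
[7] deliver 2→4 → ∅
[8] deliver 1→2 → ∅
[9] deliver 2→1 → ∅
[10] timeout(0) → N0(coor t3 [-])
[11] deliver 1→0 → ∅
[12] deliver 1→0 → ∅
[13] recover(1) → N1(part t0 [-])
[14] timeout(0) → N0(coor t4 [-])
[15] crash(2) → N2(✗part t0 [-])
[16] recover(2) → N2(part t0 [-])
[17] propose(0,'x') → N0(coor t5 [-])
[18] propose(0,'z') → N0(coor t6 [-])
[19] deliver 0→2 → N2(part t1 [-])
[20] deliver 2→0 → ∅
[21] deliver 0→3 → N3(part t1 [-])
[22] deliver 3→0 → ∅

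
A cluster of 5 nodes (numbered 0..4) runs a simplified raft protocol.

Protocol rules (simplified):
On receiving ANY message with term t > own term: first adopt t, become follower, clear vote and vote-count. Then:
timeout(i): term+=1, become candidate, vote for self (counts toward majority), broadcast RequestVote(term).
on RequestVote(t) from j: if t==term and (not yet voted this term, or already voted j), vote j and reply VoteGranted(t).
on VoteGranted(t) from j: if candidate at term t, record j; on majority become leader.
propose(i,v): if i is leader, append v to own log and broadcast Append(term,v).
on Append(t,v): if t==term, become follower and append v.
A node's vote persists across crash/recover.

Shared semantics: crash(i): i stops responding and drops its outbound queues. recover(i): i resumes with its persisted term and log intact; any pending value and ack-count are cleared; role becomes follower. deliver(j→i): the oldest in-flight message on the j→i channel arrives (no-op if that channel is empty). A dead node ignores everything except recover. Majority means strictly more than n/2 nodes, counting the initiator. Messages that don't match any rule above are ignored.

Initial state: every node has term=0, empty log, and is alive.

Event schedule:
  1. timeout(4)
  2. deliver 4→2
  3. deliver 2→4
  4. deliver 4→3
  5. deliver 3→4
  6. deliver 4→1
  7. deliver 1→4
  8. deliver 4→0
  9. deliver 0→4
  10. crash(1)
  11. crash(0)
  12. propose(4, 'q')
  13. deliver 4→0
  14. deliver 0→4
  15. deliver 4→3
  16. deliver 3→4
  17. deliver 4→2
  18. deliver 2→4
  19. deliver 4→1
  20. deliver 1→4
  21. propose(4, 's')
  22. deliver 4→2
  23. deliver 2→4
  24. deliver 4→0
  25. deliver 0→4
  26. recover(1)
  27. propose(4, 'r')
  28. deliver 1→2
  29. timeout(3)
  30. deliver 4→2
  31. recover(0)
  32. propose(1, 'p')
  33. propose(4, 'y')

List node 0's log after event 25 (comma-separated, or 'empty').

empty

e1 timeout(4): 4[cand,t=1,-]
e2 deliver 4→2: 2[foll,t=1,-]
e3 deliver 2→4: ·
e4 deliver 4→3: 3[foll,t=1,-]
e5 deliver 3→4: 4[lead,t=1,-]
e6 deliver 4→1: 1[foll,t=1,-]
e7 deliver 1→4: ·
e8 deliver 4→0: 0[foll,t=1,-]
e9 deliver 0→4: ·
e10 crash(1): 1[✗foll,t=1,-]
e11 crash(0): 0[✗foll,t=1,-]
e12 propose(4,'q'): 4[lead,t=1,q]
e13 deliver 4→0: ·
e14 deliver 0→4: ·
e15 deliver 4→3: 3[foll,t=1,q]
e16 deliver 3→4: ·
e17 deliver 4→2: 2[foll,t=1,q]
e18 deliver 2→4: ·
e19 deliver 4→1: ·
e20 deliver 1→4: ·
e21 propose(4,'s'): 4[lead,t=1,q,s]
e22 deliver 4→2: 2[foll,t=1,q,s]
e23 deliver 2→4: ·
e24 deliver 4→0: ·
e25 deliver 0→4: ·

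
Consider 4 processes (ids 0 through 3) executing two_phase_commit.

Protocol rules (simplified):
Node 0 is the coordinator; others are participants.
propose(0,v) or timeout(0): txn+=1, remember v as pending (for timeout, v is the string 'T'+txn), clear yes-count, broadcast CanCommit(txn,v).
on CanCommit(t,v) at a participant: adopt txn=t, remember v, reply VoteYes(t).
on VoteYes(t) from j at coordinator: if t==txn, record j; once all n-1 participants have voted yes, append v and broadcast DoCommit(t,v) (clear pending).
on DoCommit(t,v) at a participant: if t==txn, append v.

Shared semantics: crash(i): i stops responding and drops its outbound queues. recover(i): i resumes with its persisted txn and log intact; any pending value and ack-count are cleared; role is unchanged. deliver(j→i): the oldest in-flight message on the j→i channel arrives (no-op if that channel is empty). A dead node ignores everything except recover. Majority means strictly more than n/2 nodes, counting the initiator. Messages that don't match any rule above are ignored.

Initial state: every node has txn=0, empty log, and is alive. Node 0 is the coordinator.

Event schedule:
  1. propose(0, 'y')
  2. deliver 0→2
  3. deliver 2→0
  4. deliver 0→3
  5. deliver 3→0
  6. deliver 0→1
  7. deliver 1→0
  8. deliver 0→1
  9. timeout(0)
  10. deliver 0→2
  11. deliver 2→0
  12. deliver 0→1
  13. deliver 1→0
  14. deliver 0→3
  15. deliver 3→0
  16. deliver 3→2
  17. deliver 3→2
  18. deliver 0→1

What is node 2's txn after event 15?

1

after 1 — propose(0,'y'): n0:coor/t1/[-]
after 2 — deliver 0→2: n2:part/t1/[-]
after 3 — deliver 2→0: ·
after 4 — deliver 0→3: n3:part/t1/[-]
after 5 — deliver 3→0: ·
after 6 — deliver 0→1: n1:part/t1/[-]
after 7 — deliver 1→0: n0:coor/t1/[y]
after 8 — deliver 0→1: n1:part/t1/[y]
after 9 — timeout(0): n0:coor/t2/[y]
after 10 — deliver 0→2: n2:part/t1/[y]
after 11 — deliver 2→0: ·
after 12 — deliver 0→1: n1:part/t2/[y]
after 13 — deliver 1→0: ·
after 14 — deliver 0→3: n3:part/t1/[y]
after 15 — deliver 3→0: ·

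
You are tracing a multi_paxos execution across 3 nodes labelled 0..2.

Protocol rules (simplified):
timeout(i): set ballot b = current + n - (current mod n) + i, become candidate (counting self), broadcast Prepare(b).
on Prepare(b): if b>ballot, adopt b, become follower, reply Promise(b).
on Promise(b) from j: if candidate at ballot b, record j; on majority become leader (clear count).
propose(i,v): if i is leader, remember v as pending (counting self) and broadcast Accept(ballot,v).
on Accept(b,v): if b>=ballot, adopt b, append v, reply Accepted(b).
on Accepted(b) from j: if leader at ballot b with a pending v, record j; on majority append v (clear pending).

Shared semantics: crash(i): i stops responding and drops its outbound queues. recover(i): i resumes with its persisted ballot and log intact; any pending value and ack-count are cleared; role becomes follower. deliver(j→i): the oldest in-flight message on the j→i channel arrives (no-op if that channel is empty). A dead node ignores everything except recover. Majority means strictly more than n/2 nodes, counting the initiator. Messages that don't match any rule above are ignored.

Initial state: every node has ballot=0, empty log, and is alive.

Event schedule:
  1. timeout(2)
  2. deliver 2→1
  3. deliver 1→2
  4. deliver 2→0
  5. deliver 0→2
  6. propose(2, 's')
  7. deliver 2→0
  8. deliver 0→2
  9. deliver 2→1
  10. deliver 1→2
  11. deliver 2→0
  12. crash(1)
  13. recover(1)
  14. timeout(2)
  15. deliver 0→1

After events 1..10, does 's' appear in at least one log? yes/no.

yes

e1 timeout(2): 2[cand,b=5,-]
e2 deliver 2→1: 1[foll,b=5,-]
e3 deliver 1→2: 2[lead,b=5,-]
e4 deliver 2→0: 0[foll,b=5,-]
e5 deliver 0→2: ·
e6 propose(2,'s'): ·
e7 deliver 2→0: 0[foll,b=5,s]
e8 deliver 0→2: 2[lead,b=5,s]
e9 deliver 2→1: 1[foll,b=5,s]
e10 deliver 1→2: ·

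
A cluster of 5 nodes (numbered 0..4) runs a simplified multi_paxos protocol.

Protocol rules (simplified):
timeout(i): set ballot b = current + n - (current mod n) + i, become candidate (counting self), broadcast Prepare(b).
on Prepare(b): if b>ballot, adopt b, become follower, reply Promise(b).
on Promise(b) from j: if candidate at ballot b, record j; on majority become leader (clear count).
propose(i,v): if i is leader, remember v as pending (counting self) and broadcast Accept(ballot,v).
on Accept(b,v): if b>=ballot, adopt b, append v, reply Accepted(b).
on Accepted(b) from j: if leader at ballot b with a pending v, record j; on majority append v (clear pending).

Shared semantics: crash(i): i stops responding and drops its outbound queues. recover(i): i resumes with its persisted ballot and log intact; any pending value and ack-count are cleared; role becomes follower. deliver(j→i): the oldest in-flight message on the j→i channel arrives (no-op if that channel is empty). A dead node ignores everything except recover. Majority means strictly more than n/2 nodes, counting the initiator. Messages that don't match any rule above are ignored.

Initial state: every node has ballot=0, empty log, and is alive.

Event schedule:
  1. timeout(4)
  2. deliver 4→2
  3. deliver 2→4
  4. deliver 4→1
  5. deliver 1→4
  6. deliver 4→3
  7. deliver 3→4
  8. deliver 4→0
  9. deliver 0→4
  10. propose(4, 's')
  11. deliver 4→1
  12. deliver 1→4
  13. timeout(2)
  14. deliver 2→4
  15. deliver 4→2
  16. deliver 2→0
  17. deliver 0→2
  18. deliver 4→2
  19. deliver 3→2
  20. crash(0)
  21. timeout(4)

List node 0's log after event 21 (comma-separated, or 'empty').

after 1 — timeout(4): n4:cand/b9/[-]
after 2 — deliver 4→2: n2:foll/b9/[-]
after 3 — deliver 2→4: ·
after 4 — deliver 4→1: n1:foll/b9/[-]
after 5 — deliver 1→4: n4:lead/b9/[-]
after 6 — deliver 4→3: n3:foll/b9/[-]
after 7 — deliver 3→4: ·
after 8 — deliver 4→0: n0:foll/b9/[-]
after 9 — deliver 0→4: ·
after 10 — propose(4,'s'): ·
after 11 — deliver 4→1: n1:foll/b9/[s]
after 12 — deliver 1→4: ·
after 13 — timeout(2): n2:cand/b12/[-]
after 14 — deliver 2→4: n4:foll/b12/[-]
after 15 — deliver 4→2: ·
after 16 — deliver 2→0: n0:foll/b12/[-]
after 17 — deliver 0→2: ·
after 18 — deliver 4→2: n2:lead/b12/[-]
after 19 — deliver 3→2: ·
after 20 — crash(0): n0:✗foll/b12/[-]
after 21 — timeout(4): n4:cand/b19/[-]

empty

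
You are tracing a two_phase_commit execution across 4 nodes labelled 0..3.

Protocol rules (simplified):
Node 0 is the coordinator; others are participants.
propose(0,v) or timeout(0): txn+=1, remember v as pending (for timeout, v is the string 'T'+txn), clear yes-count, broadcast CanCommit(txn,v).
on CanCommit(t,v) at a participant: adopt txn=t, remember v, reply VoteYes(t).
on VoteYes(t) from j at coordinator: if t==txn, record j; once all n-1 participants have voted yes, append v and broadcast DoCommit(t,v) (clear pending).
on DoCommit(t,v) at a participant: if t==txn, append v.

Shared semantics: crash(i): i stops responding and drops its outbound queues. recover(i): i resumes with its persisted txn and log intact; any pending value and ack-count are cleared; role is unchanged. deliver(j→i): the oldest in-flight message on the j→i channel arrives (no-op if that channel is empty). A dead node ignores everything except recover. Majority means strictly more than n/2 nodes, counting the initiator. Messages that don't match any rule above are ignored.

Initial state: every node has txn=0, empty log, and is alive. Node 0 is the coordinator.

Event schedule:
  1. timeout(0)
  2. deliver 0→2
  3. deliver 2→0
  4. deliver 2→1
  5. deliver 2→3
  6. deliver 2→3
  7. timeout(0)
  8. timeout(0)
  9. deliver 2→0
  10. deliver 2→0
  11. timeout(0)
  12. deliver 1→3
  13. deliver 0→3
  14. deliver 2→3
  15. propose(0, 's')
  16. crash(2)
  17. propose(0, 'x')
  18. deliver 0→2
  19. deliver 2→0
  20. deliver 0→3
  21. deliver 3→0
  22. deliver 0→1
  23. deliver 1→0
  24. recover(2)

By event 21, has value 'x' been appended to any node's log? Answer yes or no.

no

[1] timeout(0) → N0(coor t1 [-])
[2] deliver 0→2 → N2(part t1 [-])
[3] deliver 2→0 → ∅
[4] deliver 2→1 → ∅
[5] deliver 2→3 → ∅
[6] deliver 2→3 → ∅
[7] timeout(0) → N0(coor t2 [-])
[8] timeout(0) → N0(coor t3 [-])
[9] deliver 2→0 → ∅
[10] deliver 2→0 → ∅
[11] timeout(0) → N0(coor t4 [-])
[12] deliver 1→3 → ∅
[13] deliver 0→3 → N3(part t1 [-])
[14] deliver 2→3 → ∅
[15] propose(0,'s') → N0(coor t5 [-])
[16] crash(2) → N2(✗part t1 [-])
[17] propose(0,'x') → N0(coor t6 [-])
[18] deliver 0→2 → ∅
[19] deliver 2→0 → ∅
[20] deliver 0→3 → N3(part t2 [-])
[21] deliver 3→0 → ∅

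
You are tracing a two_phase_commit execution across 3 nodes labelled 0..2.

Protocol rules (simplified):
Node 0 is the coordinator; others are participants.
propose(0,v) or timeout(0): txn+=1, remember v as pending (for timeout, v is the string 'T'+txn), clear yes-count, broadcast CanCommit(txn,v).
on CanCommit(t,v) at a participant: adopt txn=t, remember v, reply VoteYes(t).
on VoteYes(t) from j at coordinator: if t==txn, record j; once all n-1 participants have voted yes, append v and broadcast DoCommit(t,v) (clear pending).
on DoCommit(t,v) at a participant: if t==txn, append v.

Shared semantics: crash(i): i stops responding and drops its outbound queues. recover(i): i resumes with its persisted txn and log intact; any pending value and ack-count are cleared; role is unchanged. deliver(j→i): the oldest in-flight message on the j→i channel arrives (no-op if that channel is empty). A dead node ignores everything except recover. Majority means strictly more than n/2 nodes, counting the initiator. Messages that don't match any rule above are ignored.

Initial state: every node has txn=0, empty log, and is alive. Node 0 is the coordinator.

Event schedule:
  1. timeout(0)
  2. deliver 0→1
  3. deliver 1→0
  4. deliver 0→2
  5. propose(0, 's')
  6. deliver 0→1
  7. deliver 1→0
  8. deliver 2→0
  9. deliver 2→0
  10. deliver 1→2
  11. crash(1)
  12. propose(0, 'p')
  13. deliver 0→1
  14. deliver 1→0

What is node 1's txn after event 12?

2

1. timeout(0):  <0:coor t1 ->
2. deliver 0→1:  <1:part t1 ->
3. deliver 1→0:  nop
4. deliver 0→2:  <2:part t1 ->
5. propose(0,'s'):  <0:coor t2 ->
6. deliver 0→1:  <1:part t2 ->
7. deliver 1→0:  nop
8. deliver 2→0:  nop
9. deliver 2→0:  nop
10. deliver 1→2:  nop
11. crash(1):  <1:✗part t2 ->
12. propose(0,'p'):  <0:coor t3 ->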